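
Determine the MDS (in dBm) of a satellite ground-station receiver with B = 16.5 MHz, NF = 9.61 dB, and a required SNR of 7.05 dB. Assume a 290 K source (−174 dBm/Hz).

Sensitivity = −174 + 10 log₁₀(B) + NF + SNR_min
= −174 + 72.17 + 9.61 + 7.05
= −85.17 dBm → −85.2 dBm

−85.2 dBm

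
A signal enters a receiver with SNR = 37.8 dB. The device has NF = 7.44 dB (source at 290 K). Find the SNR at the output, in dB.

By definition F = SNR_in/SNR_out, so in dB: SNR_out = SNR_in − NF
SNR_out = 37.8 − 7.44 = 30.36 dB

30.36 dB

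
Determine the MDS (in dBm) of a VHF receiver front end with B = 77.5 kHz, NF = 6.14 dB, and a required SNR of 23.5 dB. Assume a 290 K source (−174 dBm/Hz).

Sensitivity = −174 + 10 log₁₀(B) + NF + SNR_min
= −174 + 48.89 + 6.14 + 23.5
= −95.47 dBm → −95.5 dBm

−95.5 dBm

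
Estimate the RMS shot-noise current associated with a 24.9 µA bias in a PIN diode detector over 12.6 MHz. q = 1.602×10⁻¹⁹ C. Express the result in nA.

I_n = √(2qI·B)
2qI·B = 2 × 1.602×10⁻¹⁹ × 2.49×10⁻⁵ × 1.26×10⁷ = 1.01×10⁻¹⁶ A²
I_n = √(1.01×10⁻¹⁶) = 1.00×10⁻⁸ A = 10.0 nA

10.0 nA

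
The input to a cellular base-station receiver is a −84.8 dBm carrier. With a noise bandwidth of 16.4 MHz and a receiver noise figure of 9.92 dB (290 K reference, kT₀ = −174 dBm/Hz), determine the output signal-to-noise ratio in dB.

Noise floor: N = −174 + 10 log₁₀(B) + NF
10 log₁₀(1.64×10⁷) = 72.15 dB
N = −174 + 72.15 + 9.92 = −91.93 dBm
SNR = P_sig − N = −84.8 − (−91.93) = 7.13 dB → 7.1 dB

7.1 dB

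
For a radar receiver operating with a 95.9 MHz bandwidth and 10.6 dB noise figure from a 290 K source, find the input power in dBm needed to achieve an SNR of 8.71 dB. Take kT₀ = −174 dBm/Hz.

−74.9 dBm

Sensitivity = −174 + 10 log₁₀(B) + NF + SNR_min
= −174 + 79.82 + 10.6 + 8.71
= −74.87 dBm → −74.9 dBm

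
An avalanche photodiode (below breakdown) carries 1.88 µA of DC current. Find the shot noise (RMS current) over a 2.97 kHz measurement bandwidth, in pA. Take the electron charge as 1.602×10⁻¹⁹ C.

42.3 pA

I_n = √(2qI·B)
2qI·B = 2 × 1.602×10⁻¹⁹ × 1.88×10⁻⁶ × 2.97×10³ = 1.79×10⁻²¹ A²
I_n = √(1.79×10⁻²¹) = 4.23×10⁻¹¹ A = 42.3 pA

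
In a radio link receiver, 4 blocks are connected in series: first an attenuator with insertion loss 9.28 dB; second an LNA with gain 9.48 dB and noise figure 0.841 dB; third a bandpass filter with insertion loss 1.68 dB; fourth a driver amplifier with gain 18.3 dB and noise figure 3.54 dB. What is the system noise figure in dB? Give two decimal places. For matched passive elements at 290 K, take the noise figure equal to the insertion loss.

Convert to linear (a loss of L dB is a gain of −L dB): F_i = 10^(NF_i/10), G_i = 10^(G_i,dB/10)
  Stage 1: F_1 = 10^(9.28/10) = 8.472, G_1 = 10^(−9.28/10) = 0.1180
  Stage 2: F_2 = 10^(0.841/10) = 1.214, G_2 = 10^(9.48/10) = 8.872
  Stage 3: F_3 = 10^(1.68/10) = 1.472, G_3 = 10^(−1.68/10) = 0.6792
  Stage 4: F_4 = 10^(3.54/10) = 2.259, G_4 = 10^(18.3/10) = 67.61
Friis cascade:
  F = 8.472 + (1.214 − 1)/0.1180 + (1.472 − 1)/1.047 + (2.259 − 1)/0.7112 = 12.50
NF = 10 log₁₀(12.50) = 10.97 dB

10.97 dB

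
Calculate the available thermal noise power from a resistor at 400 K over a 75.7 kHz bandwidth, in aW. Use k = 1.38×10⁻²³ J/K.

418 aW

P_n = kTB = 1.38×10⁻²³ × 400 × 7.57×10⁴ = 4.18×10⁻¹⁶ W = 418 aW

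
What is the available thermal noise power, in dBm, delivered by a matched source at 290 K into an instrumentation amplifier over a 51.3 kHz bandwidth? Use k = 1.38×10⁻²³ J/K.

P_n = kTB = 1.38×10⁻²³ × 290 × 5.13×10⁴ = 2.05×10⁻¹⁶ W
In dBm: 10 log₁₀(2.05×10⁻¹⁶ / 10⁻³) = −126.9 dBm

−126.9 dBm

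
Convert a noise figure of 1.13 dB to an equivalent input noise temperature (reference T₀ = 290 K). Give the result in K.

86.2 K

F = 10^(1.13/10) = 1.29718
T_e = (F − 1)·T₀ = (1.29718 − 1) × 290 = 86.2 K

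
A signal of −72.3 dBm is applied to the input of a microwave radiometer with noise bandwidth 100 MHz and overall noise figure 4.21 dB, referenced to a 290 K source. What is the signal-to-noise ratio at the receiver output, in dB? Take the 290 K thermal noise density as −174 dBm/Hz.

Noise floor: N = −174 + 10 log₁₀(B) + NF
10 log₁₀(1.00×10⁸) = 80 dB
N = −174 + 80 + 4.21 = −89.79 dBm
SNR = P_sig − N = −72.3 − (−89.79) = 17.49 dB → 17.5 dB

17.5 dB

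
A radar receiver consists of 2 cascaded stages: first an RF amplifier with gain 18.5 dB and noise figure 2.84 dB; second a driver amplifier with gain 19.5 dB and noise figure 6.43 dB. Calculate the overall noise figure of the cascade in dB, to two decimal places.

2.95 dB

Convert to linear (a loss of L dB is a gain of −L dB): F_i = 10^(NF_i/10), G_i = 10^(G_i,dB/10)
  Stage 1: F_1 = 10^(2.84/10) = 1.923, G_1 = 10^(18.5/10) = 70.79
  Stage 2: F_2 = 10^(6.43/10) = 4.395, G_2 = 10^(19.5/10) = 89.13
Friis cascade:
  F = 1.923 + (4.395 − 1)/70.79 = 1.971
NF = 10 log₁₀(1.971) = 2.95 dB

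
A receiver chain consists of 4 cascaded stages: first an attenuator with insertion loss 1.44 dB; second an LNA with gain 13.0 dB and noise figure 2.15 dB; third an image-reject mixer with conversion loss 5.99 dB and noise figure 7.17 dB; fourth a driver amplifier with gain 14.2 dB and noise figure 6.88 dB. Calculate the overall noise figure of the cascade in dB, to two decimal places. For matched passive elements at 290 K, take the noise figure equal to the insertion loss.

5.63 dB

Convert to linear (a loss of L dB is a gain of −L dB): F_i = 10^(NF_i/10), G_i = 10^(G_i,dB/10)
  Stage 1: F_1 = 10^(1.44/10) = 1.393, G_1 = 10^(−1.44/10) = 0.7178
  Stage 2: F_2 = 10^(2.15/10) = 1.641, G_2 = 10^(13.0/10) = 19.95
  Stage 3: F_3 = 10^(7.17/10) = 5.212, G_3 = 10^(−5.99/10) = 0.2518
  Stage 4: F_4 = 10^(6.88/10) = 4.875, G_4 = 10^(14.2/10) = 26.30
Friis cascade:
  F = 1.393 + (1.641 − 1)/0.7178 + (5.212 − 1)/14.32 + (4.875 − 1)/3.606 = 3.654
NF = 10 log₁₀(3.654) = 5.63 dB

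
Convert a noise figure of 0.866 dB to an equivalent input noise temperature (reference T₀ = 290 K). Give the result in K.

F = 10^(0.866/10) = 1.22067
T_e = (F − 1)·T₀ = (1.22067 − 1) × 290 = 64.0 K

64.0 K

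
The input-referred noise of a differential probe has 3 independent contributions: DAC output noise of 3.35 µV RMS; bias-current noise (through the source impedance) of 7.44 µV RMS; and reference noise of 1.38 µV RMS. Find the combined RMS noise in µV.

8.28 µV

Uncorrelated sources add in power (mean-square): V_tot = √(ΣV_i²)
V_tot = √[(3.35×10⁻⁶)² + (7.44×10⁻⁶)² + (1.38×10⁻⁶)²] = 8.28×10⁻⁶ V = 8.28 µV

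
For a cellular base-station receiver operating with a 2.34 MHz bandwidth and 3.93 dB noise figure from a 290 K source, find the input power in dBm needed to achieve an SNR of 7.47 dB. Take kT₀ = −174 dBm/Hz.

−98.9 dBm

Sensitivity = −174 + 10 log₁₀(B) + NF + SNR_min
= −174 + 63.69 + 3.93 + 7.47
= −98.91 dBm → −98.9 dBm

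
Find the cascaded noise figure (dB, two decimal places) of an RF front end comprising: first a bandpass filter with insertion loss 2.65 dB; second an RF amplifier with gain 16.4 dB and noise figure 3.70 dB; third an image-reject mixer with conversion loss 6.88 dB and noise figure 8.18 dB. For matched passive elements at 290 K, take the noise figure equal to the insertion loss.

6.58 dB

Convert to linear (a loss of L dB is a gain of −L dB): F_i = 10^(NF_i/10), G_i = 10^(G_i,dB/10)
  Stage 1: F_1 = 10^(2.65/10) = 1.841, G_1 = 10^(−2.65/10) = 0.5433
  Stage 2: F_2 = 10^(3.70/10) = 2.344, G_2 = 10^(16.4/10) = 43.65
  Stage 3: F_3 = 10^(8.18/10) = 6.577, G_3 = 10^(−6.88/10) = 0.2051
Friis cascade:
  F = 1.841 + (2.344 − 1)/0.5433 + (6.577 − 1)/23.71 = 4.550
NF = 10 log₁₀(4.550) = 6.58 dB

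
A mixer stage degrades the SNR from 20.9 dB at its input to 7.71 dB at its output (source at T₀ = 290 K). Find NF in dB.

13.19 dB

NF (dB) = SNR_in(dB) − SNR_out(dB) when the source is at T₀
NF = 20.9 − 7.71 = 13.19 dB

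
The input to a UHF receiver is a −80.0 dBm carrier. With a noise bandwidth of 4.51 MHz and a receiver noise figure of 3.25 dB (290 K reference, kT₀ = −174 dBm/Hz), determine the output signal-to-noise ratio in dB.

Noise floor: N = −174 + 10 log₁₀(B) + NF
10 log₁₀(4.51×10⁶) = 66.54 dB
N = −174 + 66.54 + 3.25 = −104.21 dBm
SNR = P_sig − N = −80.0 − (−104.21) = 24.21 dB → 24.2 dB

24.2 dB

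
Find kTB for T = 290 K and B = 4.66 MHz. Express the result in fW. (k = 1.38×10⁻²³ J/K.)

P_n = kTB = 1.38×10⁻²³ × 290 × 4.66×10⁶ = 1.86×10⁻¹⁴ W = 18.6 fW

18.6 fW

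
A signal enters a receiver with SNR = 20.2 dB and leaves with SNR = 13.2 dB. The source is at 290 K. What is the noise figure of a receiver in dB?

NF (dB) = SNR_in(dB) − SNR_out(dB) when the source is at T₀
NF = 20.2 − 13.2 = 7.0 dB

7.0 dB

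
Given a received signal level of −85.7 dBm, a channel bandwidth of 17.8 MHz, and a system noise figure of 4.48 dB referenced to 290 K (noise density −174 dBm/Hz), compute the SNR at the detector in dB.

Noise floor: N = −174 + 10 log₁₀(B) + NF
10 log₁₀(1.78×10⁷) = 72.5 dB
N = −174 + 72.5 + 4.48 = −97.02 dBm
SNR = P_sig − N = −85.7 − (−97.02) = 11.32 dB → 11.3 dB

11.3 dB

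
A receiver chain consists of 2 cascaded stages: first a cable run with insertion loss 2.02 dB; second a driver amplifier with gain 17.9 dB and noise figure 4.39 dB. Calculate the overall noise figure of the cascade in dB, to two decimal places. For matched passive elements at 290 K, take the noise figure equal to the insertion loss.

6.41 dB

Convert to linear (a loss of L dB is a gain of −L dB): F_i = 10^(NF_i/10), G_i = 10^(G_i,dB/10)
  Stage 1: F_1 = 10^(2.02/10) = 1.592, G_1 = 10^(−2.02/10) = 0.6281
  Stage 2: F_2 = 10^(4.39/10) = 2.748, G_2 = 10^(17.9/10) = 61.66
Friis cascade:
  F = 1.592 + (2.748 − 1)/0.6281 = 4.375
NF = 10 log₁₀(4.375) = 6.41 dB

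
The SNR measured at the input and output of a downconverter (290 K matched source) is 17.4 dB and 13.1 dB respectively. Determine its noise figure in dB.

4.3 dB

NF (dB) = SNR_in(dB) − SNR_out(dB) when the source is at T₀
NF = 17.4 − 13.1 = 4.3 dB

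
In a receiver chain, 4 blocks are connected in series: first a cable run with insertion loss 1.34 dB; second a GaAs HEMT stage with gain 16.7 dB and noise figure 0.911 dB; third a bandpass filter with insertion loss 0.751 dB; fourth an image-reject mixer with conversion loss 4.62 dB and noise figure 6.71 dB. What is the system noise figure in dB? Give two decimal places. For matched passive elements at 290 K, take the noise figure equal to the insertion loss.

2.58 dB

Convert to linear (a loss of L dB is a gain of −L dB): F_i = 10^(NF_i/10), G_i = 10^(G_i,dB/10)
  Stage 1: F_1 = 10^(1.34/10) = 1.361, G_1 = 10^(−1.34/10) = 0.7345
  Stage 2: F_2 = 10^(0.911/10) = 1.233, G_2 = 10^(16.7/10) = 46.77
  Stage 3: F_3 = 10^(0.751/10) = 1.189, G_3 = 10^(−0.751/10) = 0.8412
  Stage 4: F_4 = 10^(6.71/10) = 4.688, G_4 = 10^(−4.62/10) = 0.3451
Friis cascade:
  F = 1.361 + (1.233 − 1)/0.7345 + (1.189 − 1)/34.36 + (4.688 − 1)/28.90 = 1.812
NF = 10 log₁₀(1.812) = 2.58 dB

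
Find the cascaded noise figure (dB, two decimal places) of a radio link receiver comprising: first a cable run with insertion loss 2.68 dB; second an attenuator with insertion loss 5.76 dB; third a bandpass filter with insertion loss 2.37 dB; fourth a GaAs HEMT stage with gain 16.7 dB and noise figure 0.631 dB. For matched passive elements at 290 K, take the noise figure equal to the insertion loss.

11.44 dB

Convert to linear (a loss of L dB is a gain of −L dB): F_i = 10^(NF_i/10), G_i = 10^(G_i,dB/10)
  Stage 1: F_1 = 10^(2.68/10) = 1.854, G_1 = 10^(−2.68/10) = 0.5395
  Stage 2: F_2 = 10^(5.76/10) = 3.767, G_2 = 10^(−5.76/10) = 0.2655
  Stage 3: F_3 = 10^(2.37/10) = 1.726, G_3 = 10^(−2.37/10) = 0.5794
  Stage 4: F_4 = 10^(0.631/10) = 1.156, G_4 = 10^(16.7/10) = 46.77
Friis cascade:
  F = 1.854 + (3.767 − 1)/0.5395 + (1.726 − 1)/0.1432 + (1.156 − 1)/0.08299 = 13.93
NF = 10 log₁₀(13.93) = 11.44 dB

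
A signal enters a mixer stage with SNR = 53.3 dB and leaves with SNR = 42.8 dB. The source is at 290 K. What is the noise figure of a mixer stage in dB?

10.5 dB

NF (dB) = SNR_in(dB) − SNR_out(dB) when the source is at T₀
NF = 53.3 − 42.8 = 10.5 dB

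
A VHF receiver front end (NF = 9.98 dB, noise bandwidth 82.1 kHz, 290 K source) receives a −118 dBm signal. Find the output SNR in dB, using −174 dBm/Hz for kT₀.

Noise floor: N = −174 + 10 log₁₀(B) + NF
10 log₁₀(8.21×10⁴) = 49.14 dB
N = −174 + 49.14 + 9.98 = −114.88 dBm
SNR = P_sig − N = −118 − (−114.88) = −3.12 dB → −3.1 dB

−3.1 dB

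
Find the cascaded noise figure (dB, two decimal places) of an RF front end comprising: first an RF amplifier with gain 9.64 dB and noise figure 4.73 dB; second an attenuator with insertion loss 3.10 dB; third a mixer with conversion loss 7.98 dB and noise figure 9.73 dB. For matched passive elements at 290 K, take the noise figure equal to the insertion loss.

6.94 dB

Convert to linear (a loss of L dB is a gain of −L dB): F_i = 10^(NF_i/10), G_i = 10^(G_i,dB/10)
  Stage 1: F_1 = 10^(4.73/10) = 2.972, G_1 = 10^(9.64/10) = 9.204
  Stage 2: F_2 = 10^(3.10/10) = 2.042, G_2 = 10^(−3.10/10) = 0.4898
  Stage 3: F_3 = 10^(9.73/10) = 9.397, G_3 = 10^(−7.98/10) = 0.1592
Friis cascade:
  F = 2.972 + (2.042 − 1)/9.204 + (9.397 − 1)/4.508 = 4.948
NF = 10 log₁₀(4.948) = 6.94 dB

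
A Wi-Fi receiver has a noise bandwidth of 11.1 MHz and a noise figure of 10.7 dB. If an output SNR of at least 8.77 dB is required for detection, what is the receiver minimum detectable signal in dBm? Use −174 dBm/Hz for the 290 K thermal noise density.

Sensitivity = −174 + 10 log₁₀(B) + NF + SNR_min
= −174 + 70.45 + 10.7 + 8.77
= −84.08 dBm → −84.1 dBm

−84.1 dBm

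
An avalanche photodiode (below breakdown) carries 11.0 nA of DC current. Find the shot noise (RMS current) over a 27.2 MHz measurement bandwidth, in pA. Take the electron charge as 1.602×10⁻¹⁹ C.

310 pA

I_n = √(2qI·B)
2qI·B = 2 × 1.602×10⁻¹⁹ × 1.10×10⁻⁸ × 2.72×10⁷ = 9.59×10⁻²⁰ A²
I_n = √(9.59×10⁻²⁰) = 3.10×10⁻¹⁰ A = 310 pA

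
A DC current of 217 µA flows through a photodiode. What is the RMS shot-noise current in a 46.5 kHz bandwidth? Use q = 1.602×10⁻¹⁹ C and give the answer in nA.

1.80 nA

I_n = √(2qI·B)
2qI·B = 2 × 1.602×10⁻¹⁹ × 2.17×10⁻⁴ × 4.65×10⁴ = 3.23×10⁻¹⁸ A²
I_n = √(3.23×10⁻¹⁸) = 1.80×10⁻⁹ A = 1.80 nA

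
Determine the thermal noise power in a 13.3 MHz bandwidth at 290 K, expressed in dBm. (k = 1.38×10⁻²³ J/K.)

P_n = kTB = 1.38×10⁻²³ × 290 × 1.33×10⁷ = 5.32×10⁻¹⁴ W
In dBm: 10 log₁₀(5.32×10⁻¹⁴ / 10⁻³) = −102.7 dBm

−102.7 dBm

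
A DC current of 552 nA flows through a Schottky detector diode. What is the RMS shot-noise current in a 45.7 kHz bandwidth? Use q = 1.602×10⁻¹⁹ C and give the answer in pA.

I_n = √(2qI·B)
2qI·B = 2 × 1.602×10⁻¹⁹ × 5.52×10⁻⁷ × 4.57×10⁴ = 8.08×10⁻²¹ A²
I_n = √(8.08×10⁻²¹) = 8.99×10⁻¹¹ A = 89.9 pA

89.9 pA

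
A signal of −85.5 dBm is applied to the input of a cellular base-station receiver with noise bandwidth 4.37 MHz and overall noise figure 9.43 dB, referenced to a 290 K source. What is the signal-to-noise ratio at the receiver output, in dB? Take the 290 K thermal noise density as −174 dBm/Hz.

Noise floor: N = −174 + 10 log₁₀(B) + NF
10 log₁₀(4.37×10⁶) = 66.4 dB
N = −174 + 66.4 + 9.43 = −98.17 dBm
SNR = P_sig − N = −85.5 − (−98.17) = 12.67 dB → 12.7 dB

12.7 dB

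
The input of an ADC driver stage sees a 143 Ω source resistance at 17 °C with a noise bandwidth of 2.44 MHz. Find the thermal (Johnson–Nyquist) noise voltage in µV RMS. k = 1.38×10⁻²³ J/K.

T = 17 °C + 273.15 = 290.15 K
V_n = √(4kTRB)
4kTRB = 4 × 1.38×10⁻²³ × 290.15 × 1.43×10² × 2.44×10⁶ = 5.59×10⁻¹² V²
V_n = √(5.59×10⁻¹²) = 2.36×10⁻⁶ V = 2.36 µV

2.36 µV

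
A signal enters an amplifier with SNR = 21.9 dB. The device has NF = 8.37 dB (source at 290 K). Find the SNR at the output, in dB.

By definition F = SNR_in/SNR_out, so in dB: SNR_out = SNR_in − NF
SNR_out = 21.9 − 8.37 = 13.53 dB

13.53 dB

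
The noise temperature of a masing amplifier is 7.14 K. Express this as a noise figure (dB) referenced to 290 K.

F = 1 + T_e/T₀ = 1 + 7.14/290 = 1.02462
NF = 10 log₁₀(1.02462) = 0.106 dB

0.106 dB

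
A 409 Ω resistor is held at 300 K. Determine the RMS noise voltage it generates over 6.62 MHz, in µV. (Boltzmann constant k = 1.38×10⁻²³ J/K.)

V_n = √(4kTRB)
4kTRB = 4 × 1.38×10⁻²³ × 300 × 4.09×10² × 6.62×10⁶ = 4.48×10⁻¹¹ V²
V_n = √(4.48×10⁻¹¹) = 6.70×10⁻⁶ V = 6.70 µV

6.70 µV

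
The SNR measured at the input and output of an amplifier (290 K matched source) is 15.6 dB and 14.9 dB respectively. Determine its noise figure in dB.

0.7 dB

NF (dB) = SNR_in(dB) − SNR_out(dB) when the source is at T₀
NF = 15.6 − 14.9 = 0.7 dB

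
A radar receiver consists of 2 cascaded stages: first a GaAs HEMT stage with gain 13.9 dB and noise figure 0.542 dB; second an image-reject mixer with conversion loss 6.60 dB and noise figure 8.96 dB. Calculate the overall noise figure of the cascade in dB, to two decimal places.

Convert to linear (a loss of L dB is a gain of −L dB): F_i = 10^(NF_i/10), G_i = 10^(G_i,dB/10)
  Stage 1: F_1 = 10^(0.542/10) = 1.133, G_1 = 10^(13.9/10) = 24.55
  Stage 2: F_2 = 10^(8.96/10) = 7.870, G_2 = 10^(−6.60/10) = 0.2188
Friis cascade:
  F = 1.133 + (7.870 − 1)/24.55 = 1.413
NF = 10 log₁₀(1.413) = 1.50 dB

1.50 dB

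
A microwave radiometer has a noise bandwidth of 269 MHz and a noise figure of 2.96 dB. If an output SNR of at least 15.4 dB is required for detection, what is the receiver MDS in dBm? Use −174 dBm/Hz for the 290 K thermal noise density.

Sensitivity = −174 + 10 log₁₀(B) + NF + SNR_min
= −174 + 84.3 + 2.96 + 15.4
= −71.34 dBm → −71.3 dBm

−71.3 dBm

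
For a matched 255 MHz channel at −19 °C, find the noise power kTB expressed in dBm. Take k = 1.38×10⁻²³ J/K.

T = −19 °C + 273.15 = 254.15 K
P_n = kTB = 1.38×10⁻²³ × 254.15 × 2.55×10⁸ = 8.94×10⁻¹³ W
In dBm: 10 log₁₀(8.94×10⁻¹³ / 10⁻³) = −90.5 dBm

−90.5 dBm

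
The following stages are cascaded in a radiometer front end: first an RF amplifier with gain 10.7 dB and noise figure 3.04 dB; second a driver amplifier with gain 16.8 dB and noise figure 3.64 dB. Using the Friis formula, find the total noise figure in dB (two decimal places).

Convert to linear (a loss of L dB is a gain of −L dB): F_i = 10^(NF_i/10), G_i = 10^(G_i,dB/10)
  Stage 1: F_1 = 10^(3.04/10) = 2.014, G_1 = 10^(10.7/10) = 11.75
  Stage 2: F_2 = 10^(3.64/10) = 2.312, G_2 = 10^(16.8/10) = 47.86
Friis cascade:
  F = 2.014 + (2.312 − 1)/11.75 = 2.125
NF = 10 log₁₀(2.125) = 3.27 dB

3.27 dB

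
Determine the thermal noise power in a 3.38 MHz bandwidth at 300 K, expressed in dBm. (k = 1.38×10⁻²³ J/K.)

P_n = kTB = 1.38×10⁻²³ × 300 × 3.38×10⁶ = 1.40×10⁻¹⁴ W
In dBm: 10 log₁₀(1.40×10⁻¹⁴ / 10⁻³) = −108.5 dBm

−108.5 dBm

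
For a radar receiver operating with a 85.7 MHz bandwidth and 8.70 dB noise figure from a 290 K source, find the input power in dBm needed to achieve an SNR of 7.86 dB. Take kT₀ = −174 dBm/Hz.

−78.1 dBm

Sensitivity = −174 + 10 log₁₀(B) + NF + SNR_min
= −174 + 79.33 + 8.70 + 7.86
= −78.11 dBm → −78.1 dBm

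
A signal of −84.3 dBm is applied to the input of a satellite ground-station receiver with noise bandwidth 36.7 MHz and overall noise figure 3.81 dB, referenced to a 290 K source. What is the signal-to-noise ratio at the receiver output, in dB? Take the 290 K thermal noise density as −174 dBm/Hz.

10.2 dB

Noise floor: N = −174 + 10 log₁₀(B) + NF
10 log₁₀(3.67×10⁷) = 75.65 dB
N = −174 + 75.65 + 3.81 = −94.54 dBm
SNR = P_sig − N = −84.3 − (−94.54) = 10.24 dB → 10.2 dB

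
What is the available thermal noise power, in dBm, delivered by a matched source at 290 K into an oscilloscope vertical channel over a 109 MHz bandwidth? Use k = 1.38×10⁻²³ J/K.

−93.6 dBm

P_n = kTB = 1.38×10⁻²³ × 290 × 1.09×10⁸ = 4.36×10⁻¹³ W
In dBm: 10 log₁₀(4.36×10⁻¹³ / 10⁻³) = −93.6 dBm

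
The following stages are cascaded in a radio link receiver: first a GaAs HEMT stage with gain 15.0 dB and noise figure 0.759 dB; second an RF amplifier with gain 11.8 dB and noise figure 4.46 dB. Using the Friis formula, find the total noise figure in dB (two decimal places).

Convert to linear (a loss of L dB is a gain of −L dB): F_i = 10^(NF_i/10), G_i = 10^(G_i,dB/10)
  Stage 1: F_1 = 10^(0.759/10) = 1.191, G_1 = 10^(15.0/10) = 31.62
  Stage 2: F_2 = 10^(4.46/10) = 2.793, G_2 = 10^(11.8/10) = 15.14
Friis cascade:
  F = 1.191 + (2.793 − 1)/31.62 = 1.248
NF = 10 log₁₀(1.248) = 0.96 dB

0.96 dB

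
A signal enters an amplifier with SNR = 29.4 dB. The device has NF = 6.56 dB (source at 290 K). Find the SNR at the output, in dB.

By definition F = SNR_in/SNR_out, so in dB: SNR_out = SNR_in − NF
SNR_out = 29.4 − 6.56 = 22.84 dB

22.84 dB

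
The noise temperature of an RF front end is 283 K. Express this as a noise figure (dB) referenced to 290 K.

2.96 dB

F = 1 + T_e/T₀ = 1 + 283/290 = 1.97586
NF = 10 log₁₀(1.97586) = 2.96 dB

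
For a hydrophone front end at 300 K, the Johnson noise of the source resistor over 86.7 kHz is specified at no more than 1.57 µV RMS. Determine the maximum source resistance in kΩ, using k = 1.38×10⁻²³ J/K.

1.72 kΩ

Johnson–Nyquist: V_n = √(4kTRB) ⇒ R = V_n² / (4kTB)
4kTB = 4 × 1.38×10⁻²³ × 300 × 8.67×10⁴ = 1.44×10⁻¹⁵
R = (1.57×10⁻⁶)² / 1.44×10⁻¹⁵ = 1.72×10³ Ω = 1.72 kΩ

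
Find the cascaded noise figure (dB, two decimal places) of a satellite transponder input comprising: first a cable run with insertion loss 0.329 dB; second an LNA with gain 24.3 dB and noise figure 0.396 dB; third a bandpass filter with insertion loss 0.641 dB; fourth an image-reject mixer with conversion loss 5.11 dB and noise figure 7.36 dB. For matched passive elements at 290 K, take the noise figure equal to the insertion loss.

Convert to linear (a loss of L dB is a gain of −L dB): F_i = 10^(NF_i/10), G_i = 10^(G_i,dB/10)
  Stage 1: F_1 = 10^(0.329/10) = 1.079, G_1 = 10^(−0.329/10) = 0.9270
  Stage 2: F_2 = 10^(0.396/10) = 1.095, G_2 = 10^(24.3/10) = 269.2
  Stage 3: F_3 = 10^(0.641/10) = 1.159, G_3 = 10^(−0.641/10) = 0.8628
  Stage 4: F_4 = 10^(7.36/10) = 5.445, G_4 = 10^(−5.11/10) = 0.3083
Friis cascade:
  F = 1.079 + (1.095 − 1)/0.9270 + (1.159 − 1)/249.5 + (5.445 − 1)/215.3 = 1.203
NF = 10 log₁₀(1.203) = 0.80 dB

0.80 dB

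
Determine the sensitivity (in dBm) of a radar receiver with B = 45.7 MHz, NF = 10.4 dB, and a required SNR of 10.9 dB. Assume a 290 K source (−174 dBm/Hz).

Sensitivity = −174 + 10 log₁₀(B) + NF + SNR_min
= −174 + 76.6 + 10.4 + 10.9
= −76.1 dBm → −76.1 dBm

−76.1 dBm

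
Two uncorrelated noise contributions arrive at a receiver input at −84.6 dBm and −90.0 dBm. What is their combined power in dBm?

−83.5 dBm

Convert to linear, add, convert back:
P₁ = 3.47×10⁻¹² W, P₂ = 1.00×10⁻¹² W
P_tot = 4.47×10⁻¹² W → 10 log₁₀(P_tot / 10⁻³) = −83.5 dBm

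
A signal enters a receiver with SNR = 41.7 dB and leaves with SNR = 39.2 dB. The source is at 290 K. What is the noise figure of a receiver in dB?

NF (dB) = SNR_in(dB) − SNR_out(dB) when the source is at T₀
NF = 41.7 − 39.2 = 2.5 dB

2.5 dB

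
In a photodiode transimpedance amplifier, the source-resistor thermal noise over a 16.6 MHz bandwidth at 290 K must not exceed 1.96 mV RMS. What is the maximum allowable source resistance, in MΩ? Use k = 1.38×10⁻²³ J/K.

Johnson–Nyquist: V_n = √(4kTRB) ⇒ R = V_n² / (4kTB)
4kTB = 4 × 1.38×10⁻²³ × 290 × 1.66×10⁷ = 2.66×10⁻¹³
R = (1.96×10⁻³)² / 2.66×10⁻¹³ = 1.45×10⁷ Ω = 14.5 MΩ

14.5 MΩ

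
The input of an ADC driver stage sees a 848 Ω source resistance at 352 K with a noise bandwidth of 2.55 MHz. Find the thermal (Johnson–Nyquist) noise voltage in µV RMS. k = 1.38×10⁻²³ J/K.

6.48 µV

V_n = √(4kTRB)
4kTRB = 4 × 1.38×10⁻²³ × 352 × 8.48×10² × 2.55×10⁶ = 4.20×10⁻¹¹ V²
V_n = √(4.20×10⁻¹¹) = 6.48×10⁻⁶ V = 6.48 µV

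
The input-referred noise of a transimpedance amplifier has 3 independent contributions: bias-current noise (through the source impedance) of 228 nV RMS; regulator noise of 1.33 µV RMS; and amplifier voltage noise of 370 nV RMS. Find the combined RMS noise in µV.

1.40 µV

Uncorrelated sources add in power (mean-square): V_tot = √(ΣV_i²)
V_tot = √[(2.28×10⁻⁷)² + (1.33×10⁻⁶)² + (3.70×10⁻⁷)²] = 1.40×10⁻⁶ V = 1.40 µV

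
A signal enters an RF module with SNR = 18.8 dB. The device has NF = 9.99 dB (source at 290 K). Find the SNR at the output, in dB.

8.81 dB

By definition F = SNR_in/SNR_out, so in dB: SNR_out = SNR_in − NF
SNR_out = 18.8 − 9.99 = 8.81 dB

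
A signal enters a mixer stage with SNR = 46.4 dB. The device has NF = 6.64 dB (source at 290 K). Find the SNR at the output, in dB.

By definition F = SNR_in/SNR_out, so in dB: SNR_out = SNR_in − NF
SNR_out = 46.4 − 6.64 = 39.76 dB

39.76 dB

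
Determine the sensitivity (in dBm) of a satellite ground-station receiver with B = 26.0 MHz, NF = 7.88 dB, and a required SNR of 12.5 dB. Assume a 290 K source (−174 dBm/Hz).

−79.5 dBm

Sensitivity = −174 + 10 log₁₀(B) + NF + SNR_min
= −174 + 74.15 + 7.88 + 12.5
= −79.47 dBm → −79.5 dBm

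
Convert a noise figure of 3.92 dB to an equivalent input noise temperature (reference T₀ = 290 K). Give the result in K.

F = 10^(3.92/10) = 2.46604
T_e = (F − 1)·T₀ = (2.46604 − 1) × 290 = 425 K

425 K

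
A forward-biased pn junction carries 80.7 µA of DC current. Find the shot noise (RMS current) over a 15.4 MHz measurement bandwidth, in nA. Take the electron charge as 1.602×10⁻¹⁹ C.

I_n = √(2qI·B)
2qI·B = 2 × 1.602×10⁻¹⁹ × 8.07×10⁻⁵ × 1.54×10⁷ = 3.98×10⁻¹⁶ A²
I_n = √(3.98×10⁻¹⁶) = 2.00×10⁻⁸ A = 20.0 nA

20.0 nA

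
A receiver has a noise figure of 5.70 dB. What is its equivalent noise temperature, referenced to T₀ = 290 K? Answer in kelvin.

787 K

F = 10^(5.70/10) = 3.71535
T_e = (F − 1)·T₀ = (3.71535 − 1) × 290 = 787 K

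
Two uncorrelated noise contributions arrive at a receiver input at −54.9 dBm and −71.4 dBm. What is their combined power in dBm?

Convert to linear, add, convert back:
P₁ = 3.24×10⁻⁹ W, P₂ = 7.24×10⁻¹¹ W
P_tot = 3.31×10⁻⁹ W → 10 log₁₀(P_tot / 10⁻³) = −54.8 dBm

−54.8 dBm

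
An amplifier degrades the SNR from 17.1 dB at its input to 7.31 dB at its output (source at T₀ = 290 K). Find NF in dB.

NF (dB) = SNR_in(dB) − SNR_out(dB) when the source is at T₀
NF = 17.1 − 7.31 = 9.79 dB

9.79 dB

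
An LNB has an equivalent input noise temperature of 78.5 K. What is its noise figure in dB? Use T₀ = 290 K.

F = 1 + T_e/T₀ = 1 + 78.5/290 = 1.27069
NF = 10 log₁₀(1.27069) = 1.04 dB

1.04 dB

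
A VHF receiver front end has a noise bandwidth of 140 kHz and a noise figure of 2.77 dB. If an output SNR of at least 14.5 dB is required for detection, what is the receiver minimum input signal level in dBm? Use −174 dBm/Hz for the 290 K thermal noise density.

−105.3 dBm

Sensitivity = −174 + 10 log₁₀(B) + NF + SNR_min
= −174 + 51.46 + 2.77 + 14.5
= −105.27 dBm → −105.3 dBm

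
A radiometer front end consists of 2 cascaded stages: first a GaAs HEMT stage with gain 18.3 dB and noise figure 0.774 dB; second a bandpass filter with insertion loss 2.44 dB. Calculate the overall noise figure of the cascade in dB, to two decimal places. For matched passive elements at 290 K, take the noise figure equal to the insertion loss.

Convert to linear (a loss of L dB is a gain of −L dB): F_i = 10^(NF_i/10), G_i = 10^(G_i,dB/10)
  Stage 1: F_1 = 10^(0.774/10) = 1.195, G_1 = 10^(18.3/10) = 67.61
  Stage 2: F_2 = 10^(2.44/10) = 1.754, G_2 = 10^(−2.44/10) = 0.5702
Friis cascade:
  F = 1.195 + (1.754 − 1)/67.61 = 1.206
NF = 10 log₁₀(1.206) = 0.81 dB

0.81 dB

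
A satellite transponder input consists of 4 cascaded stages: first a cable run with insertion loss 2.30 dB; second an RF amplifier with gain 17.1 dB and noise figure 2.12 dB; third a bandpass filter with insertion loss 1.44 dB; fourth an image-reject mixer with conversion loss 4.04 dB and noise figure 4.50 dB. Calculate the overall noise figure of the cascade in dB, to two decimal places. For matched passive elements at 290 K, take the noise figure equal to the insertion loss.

4.57 dB

Convert to linear (a loss of L dB is a gain of −L dB): F_i = 10^(NF_i/10), G_i = 10^(G_i,dB/10)
  Stage 1: F_1 = 10^(2.30/10) = 1.698, G_1 = 10^(−2.30/10) = 0.5888
  Stage 2: F_2 = 10^(2.12/10) = 1.629, G_2 = 10^(17.1/10) = 51.29
  Stage 3: F_3 = 10^(1.44/10) = 1.393, G_3 = 10^(−1.44/10) = 0.7178
  Stage 4: F_4 = 10^(4.50/10) = 2.818, G_4 = 10^(−4.04/10) = 0.3945
Friis cascade:
  F = 1.698 + (1.629 − 1)/0.5888 + (1.393 − 1)/30.20 + (2.818 − 1)/21.68 = 2.864
NF = 10 log₁₀(2.864) = 4.57 dB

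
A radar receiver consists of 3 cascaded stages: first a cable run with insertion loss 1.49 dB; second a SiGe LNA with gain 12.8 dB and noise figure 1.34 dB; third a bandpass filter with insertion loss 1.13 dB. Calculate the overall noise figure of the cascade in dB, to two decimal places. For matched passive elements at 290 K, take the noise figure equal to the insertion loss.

2.88 dB

Convert to linear (a loss of L dB is a gain of −L dB): F_i = 10^(NF_i/10), G_i = 10^(G_i,dB/10)
  Stage 1: F_1 = 10^(1.49/10) = 1.409, G_1 = 10^(−1.49/10) = 0.7096
  Stage 2: F_2 = 10^(1.34/10) = 1.361, G_2 = 10^(12.8/10) = 19.05
  Stage 3: F_3 = 10^(1.13/10) = 1.297, G_3 = 10^(−1.13/10) = 0.7709
Friis cascade:
  F = 1.409 + (1.361 − 1)/0.7096 + (1.297 − 1)/13.52 = 1.941
NF = 10 log₁₀(1.941) = 2.88 dB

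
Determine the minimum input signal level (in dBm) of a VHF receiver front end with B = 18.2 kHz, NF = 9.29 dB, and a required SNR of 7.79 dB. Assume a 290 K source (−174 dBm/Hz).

Sensitivity = −174 + 10 log₁₀(B) + NF + SNR_min
= −174 + 42.6 + 9.29 + 7.79
= −114.32 dBm → −114.3 dBm

−114.3 dBm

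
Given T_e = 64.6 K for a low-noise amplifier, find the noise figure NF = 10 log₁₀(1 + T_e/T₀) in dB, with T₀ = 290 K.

F = 1 + T_e/T₀ = 1 + 64.6/290 = 1.22276
NF = 10 log₁₀(1.22276) = 0.873 dB

0.873 dB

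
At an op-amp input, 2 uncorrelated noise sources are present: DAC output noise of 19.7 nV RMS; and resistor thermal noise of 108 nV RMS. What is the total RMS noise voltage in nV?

Uncorrelated sources add in power (mean-square): V_tot = √(ΣV_i²)
V_tot = √[(1.97×10⁻⁸)² + (1.08×10⁻⁷)²] = 1.10×10⁻⁷ V = 110 nV

110 nV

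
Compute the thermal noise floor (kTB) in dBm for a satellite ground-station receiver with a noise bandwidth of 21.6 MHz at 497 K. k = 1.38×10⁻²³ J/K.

−98.3 dBm

P_n = kTB = 1.38×10⁻²³ × 497 × 2.16×10⁷ = 1.48×10⁻¹³ W
In dBm: 10 log₁₀(1.48×10⁻¹³ / 10⁻³) = −98.3 dBm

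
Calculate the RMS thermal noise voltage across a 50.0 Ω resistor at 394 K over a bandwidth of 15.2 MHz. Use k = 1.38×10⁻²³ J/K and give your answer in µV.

V_n = √(4kTRB)
4kTRB = 4 × 1.38×10⁻²³ × 394 × 5.00×10¹ × 1.52×10⁷ = 1.65×10⁻¹¹ V²
V_n = √(1.65×10⁻¹¹) = 4.07×10⁻⁶ V = 4.07 µV

4.07 µV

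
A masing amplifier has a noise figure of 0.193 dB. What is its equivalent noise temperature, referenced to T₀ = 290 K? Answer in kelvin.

F = 10^(0.193/10) = 1.04544
T_e = (F − 1)·T₀ = (1.04544 − 1) × 290 = 13.2 K

13.2 K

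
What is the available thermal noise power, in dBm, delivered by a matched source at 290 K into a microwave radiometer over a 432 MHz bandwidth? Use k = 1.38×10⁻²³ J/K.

−87.6 dBm

P_n = kTB = 1.38×10⁻²³ × 290 × 4.32×10⁸ = 1.73×10⁻¹² W
In dBm: 10 log₁₀(1.73×10⁻¹² / 10⁻³) = −87.6 dBm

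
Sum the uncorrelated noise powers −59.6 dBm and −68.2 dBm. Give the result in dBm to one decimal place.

Convert to linear, add, convert back:
P₁ = 1.10×10⁻⁹ W, P₂ = 1.51×10⁻¹⁰ W
P_tot = 1.25×10⁻⁹ W → 10 log₁₀(P_tot / 10⁻³) = −59.0 dBm

−59.0 dBm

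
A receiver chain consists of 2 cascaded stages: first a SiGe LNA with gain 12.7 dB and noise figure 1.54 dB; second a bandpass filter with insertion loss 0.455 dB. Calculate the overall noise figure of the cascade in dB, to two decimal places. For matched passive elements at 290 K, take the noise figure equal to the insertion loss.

1.56 dB

Convert to linear (a loss of L dB is a gain of −L dB): F_i = 10^(NF_i/10), G_i = 10^(G_i,dB/10)
  Stage 1: F_1 = 10^(1.54/10) = 1.426, G_1 = 10^(12.7/10) = 18.62
  Stage 2: F_2 = 10^(0.455/10) = 1.110, G_2 = 10^(−0.455/10) = 0.9005
Friis cascade:
  F = 1.426 + (1.110 − 1)/18.62 = 1.432
NF = 10 log₁₀(1.432) = 1.56 dB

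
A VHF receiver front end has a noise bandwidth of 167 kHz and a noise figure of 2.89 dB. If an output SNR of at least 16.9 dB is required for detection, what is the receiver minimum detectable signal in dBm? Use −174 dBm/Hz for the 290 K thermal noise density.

−102.0 dBm

Sensitivity = −174 + 10 log₁₀(B) + NF + SNR_min
= −174 + 52.23 + 2.89 + 16.9
= −101.98 dBm → −102.0 dBm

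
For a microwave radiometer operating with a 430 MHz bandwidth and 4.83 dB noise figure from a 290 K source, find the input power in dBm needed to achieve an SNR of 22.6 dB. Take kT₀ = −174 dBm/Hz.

Sensitivity = −174 + 10 log₁₀(B) + NF + SNR_min
= −174 + 86.33 + 4.83 + 22.6
= −60.24 dBm → −60.2 dBm

−60.2 dBm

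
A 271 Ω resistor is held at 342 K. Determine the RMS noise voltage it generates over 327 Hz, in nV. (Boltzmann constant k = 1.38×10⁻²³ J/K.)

V_n = √(4kTRB)
4kTRB = 4 × 1.38×10⁻²³ × 342 × 2.71×10² × 3.27×10² = 1.67×10⁻¹⁵ V²
V_n = √(1.67×10⁻¹⁵) = 4.09×10⁻⁸ V = 40.9 nV

40.9 nV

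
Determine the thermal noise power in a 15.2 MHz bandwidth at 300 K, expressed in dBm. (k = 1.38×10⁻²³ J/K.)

−102.0 dBm

P_n = kTB = 1.38×10⁻²³ × 300 × 1.52×10⁷ = 6.29×10⁻¹⁴ W
In dBm: 10 log₁₀(6.29×10⁻¹⁴ / 10⁻³) = −102.0 dBm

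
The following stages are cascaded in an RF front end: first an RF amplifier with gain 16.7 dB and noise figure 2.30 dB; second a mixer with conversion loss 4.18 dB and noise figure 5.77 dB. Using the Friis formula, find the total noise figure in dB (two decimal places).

2.45 dB

Convert to linear (a loss of L dB is a gain of −L dB): F_i = 10^(NF_i/10), G_i = 10^(G_i,dB/10)
  Stage 1: F_1 = 10^(2.30/10) = 1.698, G_1 = 10^(16.7/10) = 46.77
  Stage 2: F_2 = 10^(5.77/10) = 3.776, G_2 = 10^(−4.18/10) = 0.3819
Friis cascade:
  F = 1.698 + (3.776 − 1)/46.77 = 1.758
NF = 10 log₁₀(1.758) = 2.45 dB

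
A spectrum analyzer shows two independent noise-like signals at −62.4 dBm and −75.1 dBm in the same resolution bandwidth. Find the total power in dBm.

Convert to linear, add, convert back:
P₁ = 5.75×10⁻¹⁰ W, P₂ = 3.09×10⁻¹¹ W
P_tot = 6.06×10⁻¹⁰ W → 10 log₁₀(P_tot / 10⁻³) = −62.2 dBm

−62.2 dBm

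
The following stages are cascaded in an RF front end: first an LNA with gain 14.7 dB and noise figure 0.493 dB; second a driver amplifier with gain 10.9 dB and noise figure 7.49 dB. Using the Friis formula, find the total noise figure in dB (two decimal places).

Convert to linear (a loss of L dB is a gain of −L dB): F_i = 10^(NF_i/10), G_i = 10^(G_i,dB/10)
  Stage 1: F_1 = 10^(0.493/10) = 1.120, G_1 = 10^(14.7/10) = 29.51
  Stage 2: F_2 = 10^(7.49/10) = 5.610, G_2 = 10^(10.9/10) = 12.30
Friis cascade:
  F = 1.120 + (5.610 − 1)/29.51 = 1.276
NF = 10 log₁₀(1.276) = 1.06 dB

1.06 dB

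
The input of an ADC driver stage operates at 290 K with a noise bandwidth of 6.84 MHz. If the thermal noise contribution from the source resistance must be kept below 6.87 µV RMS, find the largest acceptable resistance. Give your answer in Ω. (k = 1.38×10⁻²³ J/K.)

431 Ω

Johnson–Nyquist: V_n = √(4kTRB) ⇒ R = V_n² / (4kTB)
4kTB = 4 × 1.38×10⁻²³ × 290 × 6.84×10⁶ = 1.09×10⁻¹³
R = (6.87×10⁻⁶)² / 1.09×10⁻¹³ = 4.31×10² Ω = 431 Ω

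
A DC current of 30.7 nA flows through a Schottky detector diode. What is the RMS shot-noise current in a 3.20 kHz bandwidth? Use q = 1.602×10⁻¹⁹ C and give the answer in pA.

I_n = √(2qI·B)
2qI·B = 2 × 1.602×10⁻¹⁹ × 3.07×10⁻⁸ × 3.20×10³ = 3.15×10⁻²³ A²
I_n = √(3.15×10⁻²³) = 5.61×10⁻¹² A = 5.61 pA

5.61 pA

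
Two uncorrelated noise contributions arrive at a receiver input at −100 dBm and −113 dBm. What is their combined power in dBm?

Convert to linear, add, convert back:
P₁ = 1.00×10⁻¹³ W, P₂ = 5.01×10⁻¹⁵ W
P_tot = 1.05×10⁻¹³ W → 10 log₁₀(P_tot / 10⁻³) = −99.8 dBm

−99.8 dBm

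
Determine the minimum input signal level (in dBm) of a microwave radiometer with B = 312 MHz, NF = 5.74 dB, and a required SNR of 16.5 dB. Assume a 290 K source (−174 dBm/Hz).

−66.8 dBm

Sensitivity = −174 + 10 log₁₀(B) + NF + SNR_min
= −174 + 84.94 + 5.74 + 16.5
= −66.82 dBm → −66.8 dBm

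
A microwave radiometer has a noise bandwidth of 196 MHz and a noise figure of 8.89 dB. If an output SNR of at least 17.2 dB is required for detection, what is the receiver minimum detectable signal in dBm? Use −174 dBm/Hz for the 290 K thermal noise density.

Sensitivity = −174 + 10 log₁₀(B) + NF + SNR_min
= −174 + 82.92 + 8.89 + 17.2
= −64.99 dBm → −65.0 dBm

−65.0 dBm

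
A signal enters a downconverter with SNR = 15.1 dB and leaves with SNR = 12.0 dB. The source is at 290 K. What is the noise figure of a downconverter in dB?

NF (dB) = SNR_in(dB) − SNR_out(dB) when the source is at T₀
NF = 15.1 − 12.0 = 3.1 dB

3.1 dB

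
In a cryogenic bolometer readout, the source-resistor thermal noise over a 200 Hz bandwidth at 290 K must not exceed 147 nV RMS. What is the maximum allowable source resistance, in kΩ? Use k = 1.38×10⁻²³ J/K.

6.75 kΩ

Johnson–Nyquist: V_n = √(4kTRB) ⇒ R = V_n² / (4kTB)
4kTB = 4 × 1.38×10⁻²³ × 290 × 2.00×10² = 3.20×10⁻¹⁸
R = (1.47×10⁻⁷)² / 3.20×10⁻¹⁸ = 6.75×10³ Ω = 6.75 kΩ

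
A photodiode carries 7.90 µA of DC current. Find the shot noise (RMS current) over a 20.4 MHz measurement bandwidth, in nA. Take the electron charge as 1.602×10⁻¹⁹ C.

7.19 nA

I_n = √(2qI·B)
2qI·B = 2 × 1.602×10⁻¹⁹ × 7.90×10⁻⁶ × 2.04×10⁷ = 5.16×10⁻¹⁷ A²
I_n = √(5.16×10⁻¹⁷) = 7.19×10⁻⁹ A = 7.19 nA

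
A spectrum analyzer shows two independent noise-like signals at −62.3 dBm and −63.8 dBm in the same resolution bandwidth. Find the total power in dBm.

Convert to linear, add, convert back:
P₁ = 5.89×10⁻¹⁰ W, P₂ = 4.17×10⁻¹⁰ W
P_tot = 1.01×10⁻⁹ W → 10 log₁₀(P_tot / 10⁻³) = −60.0 dBm

−60.0 dBm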